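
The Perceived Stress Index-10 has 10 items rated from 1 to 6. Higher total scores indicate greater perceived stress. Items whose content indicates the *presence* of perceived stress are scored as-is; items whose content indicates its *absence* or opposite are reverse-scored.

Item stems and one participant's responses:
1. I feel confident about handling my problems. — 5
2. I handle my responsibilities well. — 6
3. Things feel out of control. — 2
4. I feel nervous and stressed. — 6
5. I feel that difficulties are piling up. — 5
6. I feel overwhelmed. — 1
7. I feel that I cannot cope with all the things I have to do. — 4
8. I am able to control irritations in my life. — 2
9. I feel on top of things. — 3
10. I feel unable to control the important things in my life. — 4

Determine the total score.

Items 1, 2, 8, 9 describe the absence/opposite of perceived stress → reverse-score.
reverse-coded value = 7 − response.
  item 1: 7 − 5 = 2
  item 2: 7 − 6 = 1
  item 3: 2
  item 4: 6
  item 5: 5
  item 6: 1
  item 7: 4
  item 8: 7 − 2 = 5
  item 9: 7 − 3 = 4
  item 10: 4
Total = 2 + 1 + 2 + 6 + 5 + 1 + 4 + 5 + 4 + 4 = 34

34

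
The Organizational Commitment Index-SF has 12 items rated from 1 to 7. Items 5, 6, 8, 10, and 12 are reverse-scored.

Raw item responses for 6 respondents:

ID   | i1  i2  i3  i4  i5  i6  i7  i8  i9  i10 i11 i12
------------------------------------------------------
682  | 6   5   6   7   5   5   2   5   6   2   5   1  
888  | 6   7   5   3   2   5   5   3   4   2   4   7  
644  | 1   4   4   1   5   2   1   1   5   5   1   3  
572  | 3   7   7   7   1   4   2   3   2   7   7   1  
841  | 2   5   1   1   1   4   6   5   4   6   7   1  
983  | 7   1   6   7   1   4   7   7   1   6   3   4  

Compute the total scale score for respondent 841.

Respondent 841 raw: 2, 5, 1, 1, 1, 4, 6, 5, 4, 6, 7, 1.
Reverse-coded (reversed = (1+7) − raw = 8 − raw):
  item 1: 2
  item 2: 5
  item 3: 1
  item 4: 1
  item 5: 8 − 1 = 7
  item 6: 8 − 4 = 4
  item 7: 6
  item 8: 8 − 5 = 3
  item 9: 4
  item 10: 8 − 6 = 2
  item 11: 7
  item 12: 8 − 1 = 7
Sum = 2 + 5 + 1 + 1 + 7 + 4 + 6 + 3 + 4 + 2 + 7 + 7 = 49

49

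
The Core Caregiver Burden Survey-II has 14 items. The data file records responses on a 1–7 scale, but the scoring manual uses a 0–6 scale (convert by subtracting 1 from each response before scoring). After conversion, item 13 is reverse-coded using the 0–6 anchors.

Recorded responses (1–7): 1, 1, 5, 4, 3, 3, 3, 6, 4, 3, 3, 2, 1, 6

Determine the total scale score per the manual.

Convert to 0–6: 0, 0, 4, 3, 2, 2, 2, 5, 3, 2, 2, 1, 0, 5
Reverse-coded (reverse-coded value = 6 − response):
  item 13: 6 − 0 = 6
Scored: 0, 0, 4, 3, 2, 2, 2, 5, 3, 2, 2, 1, 6, 5
Total = 37

37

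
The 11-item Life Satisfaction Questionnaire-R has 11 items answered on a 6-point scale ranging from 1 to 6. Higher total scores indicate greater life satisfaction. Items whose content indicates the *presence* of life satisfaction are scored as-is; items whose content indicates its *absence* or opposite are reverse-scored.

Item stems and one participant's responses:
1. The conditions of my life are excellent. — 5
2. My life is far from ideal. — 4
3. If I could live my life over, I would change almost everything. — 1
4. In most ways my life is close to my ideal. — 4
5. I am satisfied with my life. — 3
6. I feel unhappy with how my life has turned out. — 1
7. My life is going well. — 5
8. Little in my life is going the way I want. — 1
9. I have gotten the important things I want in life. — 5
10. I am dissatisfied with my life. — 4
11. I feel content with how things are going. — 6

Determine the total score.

52

Items 2, 3, 6, 8, 10 describe the absence/opposite of life satisfaction → reverse-score.
on a 1–6 scale, reversed = 7 − raw.
  item 1: 5
  item 2: 7 − 4 = 3
  item 3: 7 − 1 = 6
  item 4: 4
  item 5: 3
  item 6: 7 − 1 = 6
  item 7: 5
  item 8: 7 − 1 = 6
  item 9: 5
  item 10: 7 − 4 = 3
  item 11: 6
Total = 5 + 3 + 6 + 4 + 3 + 6 + 5 + 6 + 5 + 3 + 6 = 52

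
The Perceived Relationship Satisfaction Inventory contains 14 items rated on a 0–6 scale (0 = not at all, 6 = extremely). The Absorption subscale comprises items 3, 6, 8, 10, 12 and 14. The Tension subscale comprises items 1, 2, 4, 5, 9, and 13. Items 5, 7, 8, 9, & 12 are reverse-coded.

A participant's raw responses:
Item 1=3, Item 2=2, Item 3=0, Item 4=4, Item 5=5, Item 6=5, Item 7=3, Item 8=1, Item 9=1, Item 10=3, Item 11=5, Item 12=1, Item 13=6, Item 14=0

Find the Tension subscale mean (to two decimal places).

Tension items: 1, 2, 4, 5, 9, 13.
Of these, items 5 & 9 are reverse-coded; on a 0–6 scale, reversed = 6 − raw.
  item 1: 3
  item 2: 2
  item 4: 4
  item 5: 6 − 5 = 1
  item 9: 6 − 1 = 5
  item 13: 6
Sum = 3 + 2 + 4 + 1 + 5 + 6 = 21
Mean = 21 / 6 = 3.50

3.50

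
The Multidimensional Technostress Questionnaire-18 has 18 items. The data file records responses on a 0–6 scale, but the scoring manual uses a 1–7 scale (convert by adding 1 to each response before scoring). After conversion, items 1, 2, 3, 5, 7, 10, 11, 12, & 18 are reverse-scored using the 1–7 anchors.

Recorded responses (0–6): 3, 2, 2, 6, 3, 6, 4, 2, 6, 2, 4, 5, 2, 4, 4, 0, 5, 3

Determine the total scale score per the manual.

79

Convert to 1–7: 4, 3, 3, 7, 4, 7, 5, 3, 7, 3, 5, 6, 3, 5, 5, 1, 6, 4
Reverse-coded (reversed = (1+7) − raw = 8 − raw):
  item 1: 8 − 4 = 4
  item 2: 8 − 3 = 5
  item 3: 8 − 3 = 5
  item 5: 8 − 4 = 4
  item 7: 8 − 5 = 3
  item 10: 8 − 3 = 5
  item 11: 8 − 5 = 3
  item 12: 8 − 6 = 2
  item 18: 8 − 4 = 4
Scored: 4, 5, 5, 7, 4, 7, 3, 3, 7, 5, 3, 2, 3, 5, 5, 1, 6, 4
Total = 79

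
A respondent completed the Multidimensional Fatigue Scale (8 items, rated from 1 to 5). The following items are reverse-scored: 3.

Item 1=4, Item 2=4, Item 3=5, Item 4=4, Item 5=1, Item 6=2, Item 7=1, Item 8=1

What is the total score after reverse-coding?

18

Raw sum = 22. Reverse-scored items: 3; their raw sum = 5.
Each reversal replaces raw with 6 − raw, changing the total by 6 − 2·raw per item.
Total = 22 + 1·6 − 2·5 = 22 + 6 − 10 = 18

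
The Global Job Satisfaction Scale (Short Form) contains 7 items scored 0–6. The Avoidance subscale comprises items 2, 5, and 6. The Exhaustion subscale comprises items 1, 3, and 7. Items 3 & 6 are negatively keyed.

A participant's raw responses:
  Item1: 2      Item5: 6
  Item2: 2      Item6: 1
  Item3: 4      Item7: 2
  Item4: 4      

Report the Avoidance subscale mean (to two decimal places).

Avoidance items: 2, 5, 6.
Of these, item 6 is negatively keyed; on a 0–6 scale, reversed = 6 − raw.
  item 2: 2
  item 5: 6
  item 6: 6 − 1 = 5
Sum = 2 + 6 + 5 = 13
Mean = 13 / 3 = 4.33

4.33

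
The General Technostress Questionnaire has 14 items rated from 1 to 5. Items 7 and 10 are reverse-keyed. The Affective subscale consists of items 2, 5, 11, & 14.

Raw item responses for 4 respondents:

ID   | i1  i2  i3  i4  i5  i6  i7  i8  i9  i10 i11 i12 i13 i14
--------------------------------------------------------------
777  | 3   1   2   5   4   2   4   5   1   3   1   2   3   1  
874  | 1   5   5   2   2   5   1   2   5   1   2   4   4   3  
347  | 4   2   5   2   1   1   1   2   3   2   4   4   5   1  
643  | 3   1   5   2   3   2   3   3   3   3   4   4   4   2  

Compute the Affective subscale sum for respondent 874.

12

Respondent 874 raw: 1, 5, 5, 2, 2, 5, 1, 2, 5, 1, 2, 4, 4, 3.
Affective items: 2, 5, 11, 14.
Reverse-coded (on a 1–5 scale, reversed = 6 − raw):
  item 2: 5
  item 5: 2
  item 11: 2
  item 14: 3
Sum = 5 + 2 + 2 + 3 = 12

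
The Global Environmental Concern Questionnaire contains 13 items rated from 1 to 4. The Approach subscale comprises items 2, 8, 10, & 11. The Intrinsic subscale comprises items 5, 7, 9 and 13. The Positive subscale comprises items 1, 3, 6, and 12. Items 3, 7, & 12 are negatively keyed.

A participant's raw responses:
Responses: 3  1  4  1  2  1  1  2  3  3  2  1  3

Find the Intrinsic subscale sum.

12

Intrinsic items: 5, 7, 9, 13.
Of these, item 7 is negatively keyed; reversed = (1+4) − raw = 5 − raw.
  item 5: 2
  item 7: 5 − 1 = 4
  item 9: 3
  item 13: 3
Sum = 2 + 4 + 3 + 3 = 12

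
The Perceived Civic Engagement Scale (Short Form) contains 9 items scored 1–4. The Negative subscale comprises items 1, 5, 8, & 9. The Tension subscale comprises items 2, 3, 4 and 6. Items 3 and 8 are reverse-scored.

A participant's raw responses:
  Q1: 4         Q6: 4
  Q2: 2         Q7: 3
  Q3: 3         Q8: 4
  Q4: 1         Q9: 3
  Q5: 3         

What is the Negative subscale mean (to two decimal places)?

2.75

Negative items: 1, 5, 8, 9.
Of these, item 8 is reverse-scored; reverse-coded value = 5 − response.
  item 1: 4
  item 5: 3
  item 8: 5 − 4 = 1
  item 9: 3
Sum = 4 + 3 + 1 + 3 = 11
Mean = 11 / 4 = 2.75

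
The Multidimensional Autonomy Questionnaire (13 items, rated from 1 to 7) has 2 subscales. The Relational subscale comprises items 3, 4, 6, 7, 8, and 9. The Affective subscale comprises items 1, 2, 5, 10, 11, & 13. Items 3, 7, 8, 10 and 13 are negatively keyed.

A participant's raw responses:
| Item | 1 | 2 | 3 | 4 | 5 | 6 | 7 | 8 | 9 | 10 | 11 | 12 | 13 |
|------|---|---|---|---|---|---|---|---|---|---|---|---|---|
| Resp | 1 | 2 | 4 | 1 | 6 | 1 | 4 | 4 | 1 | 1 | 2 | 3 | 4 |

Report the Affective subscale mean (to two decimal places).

Affective items: 1, 2, 5, 10, 11, 13.
Of these, items 10 and 13 are negatively keyed; on a 1–7 scale, reversed = 8 − raw.
  item 1: 1
  item 2: 2
  item 5: 6
  item 10: 8 − 1 = 7
  item 11: 2
  item 13: 8 − 4 = 4
Sum = 1 + 2 + 6 + 7 + 2 + 4 = 22
Mean = 22 / 6 = 3.67

3.67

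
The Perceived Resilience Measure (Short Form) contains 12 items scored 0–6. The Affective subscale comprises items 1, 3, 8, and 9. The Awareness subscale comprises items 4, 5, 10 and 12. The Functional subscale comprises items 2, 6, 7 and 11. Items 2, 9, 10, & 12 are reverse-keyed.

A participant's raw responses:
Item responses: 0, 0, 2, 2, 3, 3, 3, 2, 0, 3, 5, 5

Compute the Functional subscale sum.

Functional items: 2, 6, 7, 11.
Of these, item 2 is reverse-keyed; reversed = (0+6) − raw = 6 − raw.
  item 2: 6 − 0 = 6
  item 6: 3
  item 7: 3
  item 11: 5
Sum = 6 + 3 + 3 + 5 = 17

17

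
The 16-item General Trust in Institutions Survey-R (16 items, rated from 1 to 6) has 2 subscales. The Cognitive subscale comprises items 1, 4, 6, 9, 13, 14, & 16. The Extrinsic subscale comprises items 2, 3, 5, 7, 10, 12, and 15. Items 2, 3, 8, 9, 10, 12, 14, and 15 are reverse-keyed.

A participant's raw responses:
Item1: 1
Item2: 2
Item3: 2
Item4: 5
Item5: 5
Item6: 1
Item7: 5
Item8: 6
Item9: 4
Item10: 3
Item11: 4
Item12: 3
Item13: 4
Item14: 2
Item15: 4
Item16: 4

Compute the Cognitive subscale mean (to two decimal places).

Cognitive items: 1, 4, 6, 9, 13, 14, 16.
Of these, items 9 & 14 are reverse-keyed; reversed = (1+6) − raw = 7 − raw.
  item 1: 1
  item 4: 5
  item 6: 1
  item 9: 7 − 4 = 3
  item 13: 4
  item 14: 7 − 2 = 5
  item 16: 4
Sum = 1 + 5 + 1 + 3 + 4 + 5 + 4 = 23
Mean = 23 / 7 = 3.29

3.29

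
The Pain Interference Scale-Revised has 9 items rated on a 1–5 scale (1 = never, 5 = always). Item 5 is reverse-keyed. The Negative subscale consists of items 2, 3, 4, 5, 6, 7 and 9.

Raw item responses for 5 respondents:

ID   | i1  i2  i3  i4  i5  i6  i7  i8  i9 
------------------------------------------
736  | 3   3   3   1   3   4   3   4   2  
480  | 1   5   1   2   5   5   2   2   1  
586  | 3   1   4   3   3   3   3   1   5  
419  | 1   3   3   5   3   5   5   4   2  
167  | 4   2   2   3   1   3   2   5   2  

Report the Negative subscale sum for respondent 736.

Respondent 736 raw: 3, 3, 3, 1, 3, 4, 3, 4, 2.
Negative items: 2, 3, 4, 5, 6, 7, 9.
Reverse-coded (reverse-coded value = 6 − response):
  item 2: 3
  item 3: 3
  item 4: 1
  item 5: 6 − 3 = 3
  item 6: 4
  item 7: 3
  item 9: 2
Sum = 3 + 3 + 1 + 3 + 4 + 3 + 2 = 19

19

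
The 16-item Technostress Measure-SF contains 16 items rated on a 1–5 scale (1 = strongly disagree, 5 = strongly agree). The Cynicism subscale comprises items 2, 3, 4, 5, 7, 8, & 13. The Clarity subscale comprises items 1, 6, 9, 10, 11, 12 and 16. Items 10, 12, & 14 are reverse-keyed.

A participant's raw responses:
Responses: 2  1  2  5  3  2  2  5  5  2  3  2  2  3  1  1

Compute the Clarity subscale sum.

Clarity items: 1, 6, 9, 10, 11, 12, 16.
Of these, items 10 & 12 are reverse-keyed; reversed = (1+5) − raw = 6 − raw.
  item 1: 2
  item 6: 2
  item 9: 5
  item 10: 6 − 2 = 4
  item 11: 3
  item 12: 6 − 2 = 4
  item 16: 1
Sum = 2 + 2 + 5 + 4 + 3 + 4 + 1 = 21

21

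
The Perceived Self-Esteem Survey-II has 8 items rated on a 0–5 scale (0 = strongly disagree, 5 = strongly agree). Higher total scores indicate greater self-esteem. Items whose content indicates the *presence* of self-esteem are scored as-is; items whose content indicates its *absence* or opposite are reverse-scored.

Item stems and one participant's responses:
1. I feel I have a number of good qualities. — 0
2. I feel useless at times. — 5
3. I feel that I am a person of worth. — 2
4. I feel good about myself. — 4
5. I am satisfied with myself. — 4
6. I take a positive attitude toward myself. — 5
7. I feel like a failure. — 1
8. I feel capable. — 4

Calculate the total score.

23

Items 2, 7 describe the absence/opposite of self-esteem → reverse-score.
on a 0–5 scale, reversed = 5 − raw.
  item 1: 0
  item 2: 5 − 5 = 0
  item 3: 2
  item 4: 4
  item 5: 4
  item 6: 5
  item 7: 5 − 1 = 4
  item 8: 4
Total = 0 + 0 + 2 + 4 + 4 + 5 + 4 + 4 = 23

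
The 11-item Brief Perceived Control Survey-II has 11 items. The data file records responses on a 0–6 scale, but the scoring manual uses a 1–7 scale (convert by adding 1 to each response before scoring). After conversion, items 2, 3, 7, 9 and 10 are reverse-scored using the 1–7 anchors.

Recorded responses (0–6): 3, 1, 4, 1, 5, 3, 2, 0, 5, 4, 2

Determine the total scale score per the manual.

39

Convert to 1–7: 4, 2, 5, 2, 6, 4, 3, 1, 6, 5, 3
Reverse-coded (reversed = (1+7) − raw = 8 − raw):
  item 2: 8 − 2 = 6
  item 3: 8 − 5 = 3
  item 7: 8 − 3 = 5
  item 9: 8 − 6 = 2
  item 10: 8 − 5 = 3
Scored: 4, 6, 3, 2, 6, 4, 5, 1, 2, 3, 3
Total = 39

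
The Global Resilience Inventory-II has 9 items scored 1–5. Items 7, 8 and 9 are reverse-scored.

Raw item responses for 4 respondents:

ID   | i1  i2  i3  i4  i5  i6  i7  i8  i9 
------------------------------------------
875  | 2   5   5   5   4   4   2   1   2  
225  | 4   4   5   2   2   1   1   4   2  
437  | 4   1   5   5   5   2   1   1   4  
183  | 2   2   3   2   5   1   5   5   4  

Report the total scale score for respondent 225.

29

Respondent 225 raw: 4, 4, 5, 2, 2, 1, 1, 4, 2.
Reverse-coded (reverse-coded value = 6 − response):
  item 1: 4
  item 2: 4
  item 3: 5
  item 4: 2
  item 5: 2
  item 6: 1
  item 7: 6 − 1 = 5
  item 8: 6 − 4 = 2
  item 9: 6 − 2 = 4
Sum = 4 + 4 + 5 + 2 + 2 + 1 + 5 + 2 + 4 = 29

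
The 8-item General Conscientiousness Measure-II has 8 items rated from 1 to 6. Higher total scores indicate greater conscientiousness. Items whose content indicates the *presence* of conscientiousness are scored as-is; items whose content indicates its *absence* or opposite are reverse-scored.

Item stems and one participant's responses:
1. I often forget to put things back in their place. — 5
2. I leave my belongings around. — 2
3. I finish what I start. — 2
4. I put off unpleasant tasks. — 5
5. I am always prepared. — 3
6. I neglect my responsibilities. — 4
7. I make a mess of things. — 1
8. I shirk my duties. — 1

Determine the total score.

Items 1, 2, 4, 6, 7, 8 describe the absence/opposite of conscientiousness → reverse-score.
reverse-coded value = 7 − response.
  item 1: 7 − 5 = 2
  item 2: 7 − 2 = 5
  item 3: 2
  item 4: 7 − 5 = 2
  item 5: 3
  item 6: 7 − 4 = 3
  item 7: 7 − 1 = 6
  item 8: 7 − 1 = 6
Total = 2 + 5 + 2 + 2 + 3 + 3 + 6 + 6 = 29

29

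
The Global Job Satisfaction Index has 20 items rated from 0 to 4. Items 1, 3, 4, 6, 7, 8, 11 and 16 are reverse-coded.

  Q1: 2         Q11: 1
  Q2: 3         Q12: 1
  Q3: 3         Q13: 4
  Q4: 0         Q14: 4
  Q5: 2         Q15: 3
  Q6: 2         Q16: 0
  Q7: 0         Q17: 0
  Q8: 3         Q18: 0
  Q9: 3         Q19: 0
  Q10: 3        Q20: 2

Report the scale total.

46

Raw sum = 36. Reverse-coded items: 1, 3, 4, 6, 7, 8, 11, 16; their raw sum = 11.
Each reversal replaces raw with 4 − raw, changing the total by 4 − 2·raw per item.
Total = 36 + 8·4 − 2·11 = 36 + 32 − 22 = 46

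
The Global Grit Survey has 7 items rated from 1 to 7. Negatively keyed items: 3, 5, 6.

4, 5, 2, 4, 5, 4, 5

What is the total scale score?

Reverse-coded items (reverse-coded value = 8 − response):
  item 3: 8 − 2 = 6
  item 5: 8 − 5 = 3
  item 6: 8 − 4 = 4
After reverse-coding: 4, 5, 6, 4, 3, 4, 5
Total = 4 + 5 + 6 + 4 + 3 + 4 + 5 = 31

31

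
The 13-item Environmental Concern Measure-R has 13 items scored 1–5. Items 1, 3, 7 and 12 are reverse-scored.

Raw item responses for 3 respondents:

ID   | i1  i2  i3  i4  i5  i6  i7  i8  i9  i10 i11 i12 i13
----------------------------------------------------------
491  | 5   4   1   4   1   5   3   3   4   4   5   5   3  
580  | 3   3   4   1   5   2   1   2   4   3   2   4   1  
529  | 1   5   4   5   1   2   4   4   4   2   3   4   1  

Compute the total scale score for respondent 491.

Respondent 491 raw: 5, 4, 1, 4, 1, 5, 3, 3, 4, 4, 5, 5, 3.
Reverse-coded (reversed = (1+5) − raw = 6 − raw):
  item 1: 6 − 5 = 1
  item 2: 4
  item 3: 6 − 1 = 5
  item 4: 4
  item 5: 1
  item 6: 5
  item 7: 6 − 3 = 3
  item 8: 3
  item 9: 4
  item 10: 4
  item 11: 5
  item 12: 6 − 5 = 1
  item 13: 3
Sum = 1 + 4 + 5 + 4 + 1 + 5 + 3 + 3 + 4 + 4 + 5 + 1 + 3 = 43

43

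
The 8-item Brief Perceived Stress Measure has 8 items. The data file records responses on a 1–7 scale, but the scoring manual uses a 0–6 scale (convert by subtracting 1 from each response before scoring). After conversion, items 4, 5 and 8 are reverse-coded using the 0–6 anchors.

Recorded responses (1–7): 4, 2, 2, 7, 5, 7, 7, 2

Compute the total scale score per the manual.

24

Convert to 0–6: 3, 1, 1, 6, 4, 6, 6, 1
Reverse-coded (reverse-coded value = 6 − response):
  item 4: 6 − 6 = 0
  item 5: 6 − 4 = 2
  item 8: 6 − 1 = 5
Scored: 3, 1, 1, 0, 2, 6, 6, 5
Total = 24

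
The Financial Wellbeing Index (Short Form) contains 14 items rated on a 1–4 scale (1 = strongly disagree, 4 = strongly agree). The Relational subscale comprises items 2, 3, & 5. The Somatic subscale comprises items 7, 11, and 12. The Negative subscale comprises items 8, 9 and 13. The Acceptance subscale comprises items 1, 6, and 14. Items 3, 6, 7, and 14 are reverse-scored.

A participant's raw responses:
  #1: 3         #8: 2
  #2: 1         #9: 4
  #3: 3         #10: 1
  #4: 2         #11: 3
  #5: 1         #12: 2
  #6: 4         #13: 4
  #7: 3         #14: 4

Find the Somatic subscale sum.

7

Somatic items: 7, 11, 12.
Of these, item 7 is reverse-scored; reverse-coded value = 5 − response.
  item 7: 5 − 3 = 2
  item 11: 3
  item 12: 2
Sum = 2 + 3 + 2 = 7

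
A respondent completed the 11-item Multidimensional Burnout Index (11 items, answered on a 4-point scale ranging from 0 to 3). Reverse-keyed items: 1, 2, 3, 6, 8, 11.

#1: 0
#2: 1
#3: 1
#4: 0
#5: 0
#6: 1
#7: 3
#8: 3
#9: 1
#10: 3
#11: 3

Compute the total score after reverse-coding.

16

Raw sum = 16. Reverse-keyed items: 1, 2, 3, 6, 8, 11; their raw sum = 9.
Each reversal replaces raw with 3 − raw, changing the total by 3 − 2·raw per item.
Total = 16 + 6·3 − 2·9 = 16 + 18 − 18 = 16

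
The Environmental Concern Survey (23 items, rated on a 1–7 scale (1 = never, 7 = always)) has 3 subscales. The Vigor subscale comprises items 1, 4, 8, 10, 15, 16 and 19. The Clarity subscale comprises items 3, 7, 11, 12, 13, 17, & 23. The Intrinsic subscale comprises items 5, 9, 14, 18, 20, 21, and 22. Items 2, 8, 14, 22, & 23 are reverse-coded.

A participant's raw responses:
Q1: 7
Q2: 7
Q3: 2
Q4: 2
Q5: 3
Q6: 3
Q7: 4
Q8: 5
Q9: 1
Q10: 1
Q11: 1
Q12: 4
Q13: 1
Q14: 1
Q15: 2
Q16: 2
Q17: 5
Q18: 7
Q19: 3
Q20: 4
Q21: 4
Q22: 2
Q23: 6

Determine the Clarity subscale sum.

19

Clarity items: 3, 7, 11, 12, 13, 17, 23.
Of these, item 23 is reverse-coded; reversed = (1+7) − raw = 8 − raw.
  item 3: 2
  item 7: 4
  item 11: 1
  item 12: 4
  item 13: 1
  item 17: 5
  item 23: 8 − 6 = 2
Sum = 2 + 4 + 1 + 4 + 1 + 5 + 2 = 19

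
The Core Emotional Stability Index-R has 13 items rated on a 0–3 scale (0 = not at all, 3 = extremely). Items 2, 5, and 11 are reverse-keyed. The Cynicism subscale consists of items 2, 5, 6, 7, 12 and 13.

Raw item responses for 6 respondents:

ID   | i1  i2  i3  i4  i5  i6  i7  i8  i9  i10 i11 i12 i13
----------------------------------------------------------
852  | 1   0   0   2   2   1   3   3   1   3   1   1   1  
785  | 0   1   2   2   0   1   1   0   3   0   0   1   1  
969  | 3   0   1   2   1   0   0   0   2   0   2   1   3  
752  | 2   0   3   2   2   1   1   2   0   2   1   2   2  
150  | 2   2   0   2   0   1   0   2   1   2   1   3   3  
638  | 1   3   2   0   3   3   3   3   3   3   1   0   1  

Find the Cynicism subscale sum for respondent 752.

Respondent 752 raw: 2, 0, 3, 2, 2, 1, 1, 2, 0, 2, 1, 2, 2.
Cynicism items: 2, 5, 6, 7, 12, 13.
Reverse-coded (reverse-coded value = 3 − response):
  item 2: 3 − 0 = 3
  item 5: 3 − 2 = 1
  item 6: 1
  item 7: 1
  item 12: 2
  item 13: 2
Sum = 3 + 1 + 1 + 1 + 2 + 2 = 10

10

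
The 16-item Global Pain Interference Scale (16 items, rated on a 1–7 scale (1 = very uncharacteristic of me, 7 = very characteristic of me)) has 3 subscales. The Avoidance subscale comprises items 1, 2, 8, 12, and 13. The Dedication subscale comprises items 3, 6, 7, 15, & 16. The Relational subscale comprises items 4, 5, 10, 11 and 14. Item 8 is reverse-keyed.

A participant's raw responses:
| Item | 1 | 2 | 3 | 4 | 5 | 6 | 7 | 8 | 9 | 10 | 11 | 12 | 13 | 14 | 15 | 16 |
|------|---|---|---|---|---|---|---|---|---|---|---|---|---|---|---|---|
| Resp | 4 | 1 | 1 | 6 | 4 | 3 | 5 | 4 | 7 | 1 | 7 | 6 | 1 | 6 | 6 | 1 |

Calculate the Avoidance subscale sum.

16

Avoidance items: 1, 2, 8, 12, 13.
Of these, item 8 is reverse-keyed; reversed = (1+7) − raw = 8 − raw.
  item 1: 4
  item 2: 1
  item 8: 8 − 4 = 4
  item 12: 6
  item 13: 1
Sum = 4 + 1 + 4 + 6 + 1 = 16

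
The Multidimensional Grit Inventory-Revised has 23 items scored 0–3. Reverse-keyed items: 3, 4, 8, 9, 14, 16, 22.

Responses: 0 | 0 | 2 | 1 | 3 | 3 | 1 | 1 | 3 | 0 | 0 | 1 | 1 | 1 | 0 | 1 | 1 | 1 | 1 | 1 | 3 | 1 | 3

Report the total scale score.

30

Reverse-coded items (reversed = (0+3) − raw = 3 − raw):
  item 3: 3 − 2 = 1
  item 4: 3 − 1 = 2
  item 8: 3 − 1 = 2
  item 9: 3 − 3 = 0
  item 14: 3 − 1 = 2
  item 16: 3 − 1 = 2
  item 22: 3 − 1 = 2
Scored items: 0, 0, 1, 2, 3, 3, 1, 2, 0, 0, 0, 1, 1, 2, 0, 2, 1, 1, 1, 1, 3, 2, 3
Total = 0 + 0 + 1 + 2 + 3 + 3 + 1 + 2 + 0 + 0 + 0 + 1 + 1 + 2 + 0 + 2 + 1 + 1 + 1 + 1 + 3 + 2 + 3 = 30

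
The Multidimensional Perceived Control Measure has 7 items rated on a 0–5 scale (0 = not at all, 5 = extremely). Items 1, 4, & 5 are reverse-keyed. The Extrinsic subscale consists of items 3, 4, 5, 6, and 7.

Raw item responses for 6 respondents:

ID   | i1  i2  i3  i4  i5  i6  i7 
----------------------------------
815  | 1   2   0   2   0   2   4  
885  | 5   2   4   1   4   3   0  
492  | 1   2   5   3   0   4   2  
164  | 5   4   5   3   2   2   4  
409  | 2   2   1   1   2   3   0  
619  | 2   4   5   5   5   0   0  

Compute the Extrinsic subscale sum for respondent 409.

Respondent 409 raw: 2, 2, 1, 1, 2, 3, 0.
Extrinsic items: 3, 4, 5, 6, 7.
Reverse-coded (on a 0–5 scale, reversed = 5 − raw):
  item 3: 1
  item 4: 5 − 1 = 4
  item 5: 5 − 2 = 3
  item 6: 3
  item 7: 0
Sum = 1 + 4 + 3 + 3 + 0 = 11

11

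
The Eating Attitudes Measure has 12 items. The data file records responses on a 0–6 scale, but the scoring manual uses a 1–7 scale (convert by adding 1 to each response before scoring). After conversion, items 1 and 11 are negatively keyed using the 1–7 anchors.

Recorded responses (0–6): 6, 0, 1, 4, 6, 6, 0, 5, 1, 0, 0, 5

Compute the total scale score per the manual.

Convert to 1–7: 7, 1, 2, 5, 7, 7, 1, 6, 2, 1, 1, 6
Reverse-coded (reversed = (1+7) − raw = 8 − raw):
  item 1: 8 − 7 = 1
  item 11: 8 − 1 = 7
Scored: 1, 1, 2, 5, 7, 7, 1, 6, 2, 1, 7, 6
Total = 46

46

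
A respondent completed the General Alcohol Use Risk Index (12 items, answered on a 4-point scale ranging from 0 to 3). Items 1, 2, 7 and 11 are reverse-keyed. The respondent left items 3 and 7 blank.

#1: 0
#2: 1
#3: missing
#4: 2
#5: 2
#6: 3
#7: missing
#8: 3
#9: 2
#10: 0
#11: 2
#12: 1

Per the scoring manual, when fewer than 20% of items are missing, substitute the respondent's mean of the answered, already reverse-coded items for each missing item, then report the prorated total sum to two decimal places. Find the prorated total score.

Reverse-coded (reverse-coded value = 3 − response):
  item 1: 3 − 0 = 3
  item 2: 3 − 1 = 2
  item 11: 3 − 2 = 1
Completed scored items (10 of 12): 3, 2, 2, 2, 3, 3, 2, 0, 1, 1; sum = 19.
Person mean = 19 / 10 ≈ 1.9000
Prorated total = (19 / 10) × 12 = 22.80 (to 2 dp)

22.80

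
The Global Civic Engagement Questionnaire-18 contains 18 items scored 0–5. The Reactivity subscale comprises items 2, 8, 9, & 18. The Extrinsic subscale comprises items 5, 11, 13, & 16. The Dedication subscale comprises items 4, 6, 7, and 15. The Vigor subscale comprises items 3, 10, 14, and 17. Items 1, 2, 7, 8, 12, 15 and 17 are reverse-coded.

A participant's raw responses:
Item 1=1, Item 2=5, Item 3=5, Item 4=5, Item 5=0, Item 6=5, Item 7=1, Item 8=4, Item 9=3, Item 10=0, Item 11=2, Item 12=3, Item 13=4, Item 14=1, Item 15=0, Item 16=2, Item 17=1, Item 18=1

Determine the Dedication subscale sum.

Dedication items: 4, 6, 7, 15.
Of these, items 7 & 15 are reverse-coded; reverse-coded value = 5 − response.
  item 4: 5
  item 6: 5
  item 7: 5 − 1 = 4
  item 15: 5 − 0 = 5
Sum = 5 + 5 + 4 + 5 = 19

19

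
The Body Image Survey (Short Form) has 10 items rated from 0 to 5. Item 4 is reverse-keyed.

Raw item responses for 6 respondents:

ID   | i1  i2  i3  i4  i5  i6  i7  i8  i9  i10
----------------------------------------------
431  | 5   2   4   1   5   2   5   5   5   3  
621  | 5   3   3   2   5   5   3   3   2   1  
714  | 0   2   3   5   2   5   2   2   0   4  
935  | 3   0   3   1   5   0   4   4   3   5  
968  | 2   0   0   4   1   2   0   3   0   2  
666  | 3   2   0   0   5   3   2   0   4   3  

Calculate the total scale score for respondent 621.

Respondent 621 raw: 5, 3, 3, 2, 5, 5, 3, 3, 2, 1.
Reverse-coded (reversed = (0+5) − raw = 5 − raw):
  item 1: 5
  item 2: 3
  item 3: 3
  item 4: 5 − 2 = 3
  item 5: 5
  item 6: 5
  item 7: 3
  item 8: 3
  item 9: 2
  item 10: 1
Sum = 5 + 3 + 3 + 3 + 5 + 5 + 3 + 3 + 2 + 1 = 33

33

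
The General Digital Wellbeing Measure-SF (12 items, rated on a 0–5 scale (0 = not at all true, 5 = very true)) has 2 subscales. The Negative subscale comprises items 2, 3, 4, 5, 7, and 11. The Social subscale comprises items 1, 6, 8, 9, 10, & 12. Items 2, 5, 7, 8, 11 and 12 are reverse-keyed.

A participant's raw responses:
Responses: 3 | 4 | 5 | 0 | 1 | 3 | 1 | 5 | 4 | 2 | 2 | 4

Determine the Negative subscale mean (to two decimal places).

Negative items: 2, 3, 4, 5, 7, 11.
Of these, items 2, 5, 7, & 11 are reverse-keyed; reverse-coded value = 5 − response.
  item 2: 5 − 4 = 1
  item 3: 5
  item 4: 0
  item 5: 5 − 1 = 4
  item 7: 5 − 1 = 4
  item 11: 5 − 2 = 3
Sum = 1 + 5 + 0 + 4 + 4 + 3 = 17
Mean = 17 / 6 = 2.83

2.83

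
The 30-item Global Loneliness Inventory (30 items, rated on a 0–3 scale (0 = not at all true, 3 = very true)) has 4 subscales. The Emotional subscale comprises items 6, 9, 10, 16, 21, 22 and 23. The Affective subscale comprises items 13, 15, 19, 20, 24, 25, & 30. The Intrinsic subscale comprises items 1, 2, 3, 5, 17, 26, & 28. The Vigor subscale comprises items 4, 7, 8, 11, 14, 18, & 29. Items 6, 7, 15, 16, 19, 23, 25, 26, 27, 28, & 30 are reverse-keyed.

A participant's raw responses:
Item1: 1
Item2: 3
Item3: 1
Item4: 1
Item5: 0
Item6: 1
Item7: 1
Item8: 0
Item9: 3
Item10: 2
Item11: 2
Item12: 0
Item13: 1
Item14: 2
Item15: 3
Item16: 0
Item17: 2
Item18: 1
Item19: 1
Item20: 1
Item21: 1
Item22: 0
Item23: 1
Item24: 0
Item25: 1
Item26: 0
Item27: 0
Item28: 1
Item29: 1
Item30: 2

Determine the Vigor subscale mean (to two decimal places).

Vigor items: 4, 7, 8, 11, 14, 18, 29.
Of these, item 7 is reverse-keyed; reversed = (0+3) − raw = 3 − raw.
  item 4: 1
  item 7: 3 − 1 = 2
  item 8: 0
  item 11: 2
  item 14: 2
  item 18: 1
  item 29: 1
Sum = 1 + 2 + 0 + 2 + 2 + 1 + 1 = 9
Mean = 9 / 7 = 1.29

1.29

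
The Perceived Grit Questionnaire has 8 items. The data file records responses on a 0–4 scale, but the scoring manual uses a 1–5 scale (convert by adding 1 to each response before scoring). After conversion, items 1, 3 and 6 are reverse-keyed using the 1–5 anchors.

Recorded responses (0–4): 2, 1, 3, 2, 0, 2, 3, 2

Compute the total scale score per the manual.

Convert to 1–5: 3, 2, 4, 3, 1, 3, 4, 3
Reverse-coded (reversed = (1+5) − raw = 6 − raw):
  item 1: 6 − 3 = 3
  item 3: 6 − 4 = 2
  item 6: 6 − 3 = 3
Scored: 3, 2, 2, 3, 1, 3, 4, 3
Total = 21

21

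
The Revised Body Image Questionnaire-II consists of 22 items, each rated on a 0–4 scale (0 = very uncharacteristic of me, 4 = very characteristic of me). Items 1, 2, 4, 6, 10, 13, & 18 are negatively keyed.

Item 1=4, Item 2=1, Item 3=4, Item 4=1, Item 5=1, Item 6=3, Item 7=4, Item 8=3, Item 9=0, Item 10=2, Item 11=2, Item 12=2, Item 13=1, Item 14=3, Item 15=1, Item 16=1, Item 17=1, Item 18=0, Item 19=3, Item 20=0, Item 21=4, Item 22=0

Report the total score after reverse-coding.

45

Raw sum = 41. Negatively keyed items: 1, 2, 4, 6, 10, 13, 18; their raw sum = 12.
Each reversal replaces raw with 4 − raw, changing the total by 4 − 2·raw per item.
Total = 41 + 7·4 − 2·12 = 41 + 28 − 24 = 45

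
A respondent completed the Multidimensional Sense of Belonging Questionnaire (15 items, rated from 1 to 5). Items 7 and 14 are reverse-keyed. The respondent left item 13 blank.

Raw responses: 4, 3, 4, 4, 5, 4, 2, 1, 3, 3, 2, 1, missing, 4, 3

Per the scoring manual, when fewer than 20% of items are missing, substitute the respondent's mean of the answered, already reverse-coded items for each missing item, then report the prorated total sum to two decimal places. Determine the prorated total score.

46.07

Reverse-coded (reverse-coded value = 6 − response):
  item 7: 6 − 2 = 4
  item 14: 6 − 4 = 2
Completed scored items (14 of 15): 4, 3, 4, 4, 5, 4, 4, 1, 3, 3, 2, 1, 2, 3; sum = 43.
Person mean = 43 / 14 ≈ 3.0714
Prorated total = (43 / 14) × 15 = 46.07 (to 2 dp)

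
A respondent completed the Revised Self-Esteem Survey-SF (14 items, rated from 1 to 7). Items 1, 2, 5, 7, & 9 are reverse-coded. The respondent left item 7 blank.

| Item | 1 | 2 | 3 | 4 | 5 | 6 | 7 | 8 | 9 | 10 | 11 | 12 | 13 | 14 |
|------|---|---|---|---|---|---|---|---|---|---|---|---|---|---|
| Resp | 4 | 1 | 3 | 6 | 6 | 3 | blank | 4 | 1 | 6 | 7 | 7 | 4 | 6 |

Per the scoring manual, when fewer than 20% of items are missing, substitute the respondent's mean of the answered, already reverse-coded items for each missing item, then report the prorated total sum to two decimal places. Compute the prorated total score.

Reverse-coded (reversed = (1+7) − raw = 8 − raw):
  item 1: 8 − 4 = 4
  item 2: 8 − 1 = 7
  item 5: 8 − 6 = 2
  item 9: 8 − 1 = 7
Completed scored items (13 of 14): 4, 7, 3, 6, 2, 3, 4, 7, 6, 7, 7, 4, 6; sum = 66.
Person mean = 66 / 13 ≈ 5.0769
Prorated total = (66 / 13) × 14 = 71.08 (to 2 dp)

71.08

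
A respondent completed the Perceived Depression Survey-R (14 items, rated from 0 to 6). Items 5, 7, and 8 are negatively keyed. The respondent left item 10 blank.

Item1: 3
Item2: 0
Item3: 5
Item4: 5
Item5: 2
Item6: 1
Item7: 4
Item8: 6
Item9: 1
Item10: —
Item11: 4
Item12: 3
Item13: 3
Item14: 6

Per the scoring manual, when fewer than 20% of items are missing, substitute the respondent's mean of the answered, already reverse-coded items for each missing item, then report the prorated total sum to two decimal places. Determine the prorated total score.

Reverse-coded (reverse-coded value = 6 − response):
  item 5: 6 − 2 = 4
  item 7: 6 − 4 = 2
  item 8: 6 − 6 = 0
Completed scored items (13 of 14): 3, 0, 5, 5, 4, 1, 2, 0, 1, 4, 3, 3, 6; sum = 37.
Person mean = 37 / 13 ≈ 2.8462
Prorated total = (37 / 13) × 14 = 39.85 (to 2 dp)

39.85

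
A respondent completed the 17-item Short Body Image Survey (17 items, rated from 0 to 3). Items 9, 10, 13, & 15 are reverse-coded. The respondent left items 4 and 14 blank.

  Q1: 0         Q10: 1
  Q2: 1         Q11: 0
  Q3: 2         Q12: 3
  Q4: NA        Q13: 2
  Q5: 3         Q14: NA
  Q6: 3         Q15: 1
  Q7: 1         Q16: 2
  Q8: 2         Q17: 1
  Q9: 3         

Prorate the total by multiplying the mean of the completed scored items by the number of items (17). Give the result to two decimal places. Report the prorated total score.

26.07

Reverse-coded (reversed = (0+3) − raw = 3 − raw):
  item 9: 3 − 3 = 0
  item 10: 3 − 1 = 2
  item 13: 3 − 2 = 1
  item 15: 3 − 1 = 2
Completed scored items (15 of 17): 0, 1, 2, 3, 3, 1, 2, 0, 2, 0, 3, 1, 2, 2, 1; sum = 23.
Person mean = 23 / 15 ≈ 1.5333
Prorated total = (23 / 15) × 17 = 26.07 (to 2 dp)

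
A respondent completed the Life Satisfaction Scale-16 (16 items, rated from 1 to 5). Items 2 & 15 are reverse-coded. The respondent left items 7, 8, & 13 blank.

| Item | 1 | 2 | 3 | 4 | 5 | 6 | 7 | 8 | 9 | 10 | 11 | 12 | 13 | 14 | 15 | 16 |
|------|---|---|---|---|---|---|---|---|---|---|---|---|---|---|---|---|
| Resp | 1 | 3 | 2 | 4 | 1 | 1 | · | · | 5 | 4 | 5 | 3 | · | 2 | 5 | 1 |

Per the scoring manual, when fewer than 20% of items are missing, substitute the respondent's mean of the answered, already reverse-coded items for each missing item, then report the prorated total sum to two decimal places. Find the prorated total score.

40.62

Reverse-coded (on a 1–5 scale, reversed = 6 − raw):
  item 2: 6 − 3 = 3
  item 15: 6 − 5 = 1
Completed scored items (13 of 16): 1, 3, 2, 4, 1, 1, 5, 4, 5, 3, 2, 1, 1; sum = 33.
Person mean = 33 / 13 ≈ 2.5385
Prorated total = (33 / 13) × 16 = 40.62 (to 2 dp)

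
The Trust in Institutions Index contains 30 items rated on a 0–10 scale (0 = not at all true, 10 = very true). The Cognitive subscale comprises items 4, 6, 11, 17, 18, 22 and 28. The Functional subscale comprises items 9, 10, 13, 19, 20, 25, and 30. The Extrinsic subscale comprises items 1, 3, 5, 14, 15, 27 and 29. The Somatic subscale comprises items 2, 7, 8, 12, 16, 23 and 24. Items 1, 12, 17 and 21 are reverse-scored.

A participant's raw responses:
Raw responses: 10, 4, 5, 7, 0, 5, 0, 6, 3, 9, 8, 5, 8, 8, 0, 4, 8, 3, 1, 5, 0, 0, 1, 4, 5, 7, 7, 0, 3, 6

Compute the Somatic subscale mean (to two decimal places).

3.43

Somatic items: 2, 7, 8, 12, 16, 23, 24.
Of these, item 12 is reverse-scored; reversed = (0+10) − raw = 10 − raw.
  item 2: 4
  item 7: 0
  item 8: 6
  item 12: 10 − 5 = 5
  item 16: 4
  item 23: 1
  item 24: 4
Sum = 4 + 0 + 6 + 5 + 4 + 1 + 4 = 24
Mean = 24 / 7 = 3.43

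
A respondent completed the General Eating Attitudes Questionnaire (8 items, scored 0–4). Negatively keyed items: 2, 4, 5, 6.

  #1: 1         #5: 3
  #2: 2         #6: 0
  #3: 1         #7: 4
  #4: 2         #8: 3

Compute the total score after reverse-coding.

18

Reversing items 2, 4, 5, & 6 with 4 − raw:
Total = 1 + (4−2) + 1 + (4−2) + (4−3) + (4−0) + 4 + 3
      = 1 + 2 + 1 + 2 + 1 + 4 + 4 + 3 = 18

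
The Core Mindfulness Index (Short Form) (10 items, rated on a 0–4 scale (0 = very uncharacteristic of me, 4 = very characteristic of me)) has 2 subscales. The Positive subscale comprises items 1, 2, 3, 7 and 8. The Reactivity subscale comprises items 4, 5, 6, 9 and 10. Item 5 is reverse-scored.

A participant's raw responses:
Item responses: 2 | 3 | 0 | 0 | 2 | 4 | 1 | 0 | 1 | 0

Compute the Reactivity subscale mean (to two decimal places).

1.40

Reactivity items: 4, 5, 6, 9, 10.
Of these, item 5 is reverse-scored; reversed = (0+4) − raw = 4 − raw.
  item 4: 0
  item 5: 4 − 2 = 2
  item 6: 4
  item 9: 1
  item 10: 0
Sum = 0 + 2 + 4 + 1 + 0 = 7
Mean = 7 / 5 = 1.40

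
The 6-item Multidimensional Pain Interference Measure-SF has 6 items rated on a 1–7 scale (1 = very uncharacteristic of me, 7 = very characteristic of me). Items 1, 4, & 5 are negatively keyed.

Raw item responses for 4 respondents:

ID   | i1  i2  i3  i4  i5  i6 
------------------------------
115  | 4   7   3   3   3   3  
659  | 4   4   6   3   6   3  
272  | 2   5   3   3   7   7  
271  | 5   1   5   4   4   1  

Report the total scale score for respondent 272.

Respondent 272 raw: 2, 5, 3, 3, 7, 7.
Reverse-coded (on a 1–7 scale, reversed = 8 − raw):
  item 1: 8 − 2 = 6
  item 2: 5
  item 3: 3
  item 4: 8 − 3 = 5
  item 5: 8 − 7 = 1
  item 6: 7
Sum = 6 + 5 + 3 + 5 + 1 + 7 = 27

27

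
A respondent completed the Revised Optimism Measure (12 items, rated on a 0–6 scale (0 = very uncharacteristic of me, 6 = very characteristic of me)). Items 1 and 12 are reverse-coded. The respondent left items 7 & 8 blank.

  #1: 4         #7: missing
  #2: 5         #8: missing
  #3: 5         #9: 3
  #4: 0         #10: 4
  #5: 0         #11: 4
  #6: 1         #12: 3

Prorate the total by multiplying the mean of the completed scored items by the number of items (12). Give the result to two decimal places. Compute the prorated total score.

Reverse-coded (on a 0–6 scale, reversed = 6 − raw):
  item 1: 6 − 4 = 2
  item 12: 6 − 3 = 3
Completed scored items (10 of 12): 2, 5, 5, 0, 0, 1, 3, 4, 4, 3; sum = 27.
Person mean = 27 / 10 ≈ 2.7000
Prorated total = (27 / 10) × 12 = 32.40 (to 2 dp)

32.40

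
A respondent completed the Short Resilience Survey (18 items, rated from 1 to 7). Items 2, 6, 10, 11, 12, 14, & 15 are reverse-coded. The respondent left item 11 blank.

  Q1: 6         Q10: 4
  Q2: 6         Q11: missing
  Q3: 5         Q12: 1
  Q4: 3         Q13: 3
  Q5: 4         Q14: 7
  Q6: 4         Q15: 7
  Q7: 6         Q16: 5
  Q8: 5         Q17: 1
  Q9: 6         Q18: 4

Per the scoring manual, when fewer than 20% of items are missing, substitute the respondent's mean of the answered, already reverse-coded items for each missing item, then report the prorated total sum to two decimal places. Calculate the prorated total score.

70.94

Reverse-coded (reverse-coded value = 8 − response):
  item 2: 8 − 6 = 2
  item 6: 8 − 4 = 4
  item 10: 8 − 4 = 4
  item 12: 8 − 1 = 7
  item 14: 8 − 7 = 1
  item 15: 8 − 7 = 1
Completed scored items (17 of 18): 6, 2, 5, 3, 4, 4, 6, 5, 6, 4, 7, 3, 1, 1, 5, 1, 4; sum = 67.
Person mean = 67 / 17 ≈ 3.9412
Prorated total = (67 / 17) × 18 = 70.94 (to 2 dp)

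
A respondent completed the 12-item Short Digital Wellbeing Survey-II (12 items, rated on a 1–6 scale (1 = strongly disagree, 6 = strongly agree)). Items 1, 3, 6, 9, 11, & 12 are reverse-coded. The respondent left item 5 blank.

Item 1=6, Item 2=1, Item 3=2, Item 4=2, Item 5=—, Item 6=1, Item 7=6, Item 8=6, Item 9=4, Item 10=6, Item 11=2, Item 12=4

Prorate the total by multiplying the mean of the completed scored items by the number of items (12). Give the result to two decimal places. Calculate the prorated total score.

Reverse-coded (reverse-coded value = 7 − response):
  item 1: 7 − 6 = 1
  item 3: 7 − 2 = 5
  item 6: 7 − 1 = 6
  item 9: 7 − 4 = 3
  item 11: 7 − 2 = 5
  item 12: 7 − 4 = 3
Completed scored items (11 of 12): 1, 1, 5, 2, 6, 6, 6, 3, 6, 5, 3; sum = 44.
Person mean = 44 / 11 ≈ 4.0000
Prorated total = (44 / 11) × 12 = 48.00 (to 2 dp)

48.00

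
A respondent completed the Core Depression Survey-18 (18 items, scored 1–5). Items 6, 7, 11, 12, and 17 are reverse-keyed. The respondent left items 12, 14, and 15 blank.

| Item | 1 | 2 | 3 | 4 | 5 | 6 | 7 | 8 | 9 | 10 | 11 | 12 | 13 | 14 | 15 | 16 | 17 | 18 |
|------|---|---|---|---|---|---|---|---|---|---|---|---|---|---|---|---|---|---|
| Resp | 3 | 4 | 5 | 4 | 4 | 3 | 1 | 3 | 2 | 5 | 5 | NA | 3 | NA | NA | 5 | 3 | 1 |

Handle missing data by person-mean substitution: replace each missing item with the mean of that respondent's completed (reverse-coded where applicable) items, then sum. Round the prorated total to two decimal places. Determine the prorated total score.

Reverse-coded (on a 1–5 scale, reversed = 6 − raw):
  item 6: 6 − 3 = 3
  item 7: 6 − 1 = 5
  item 11: 6 − 5 = 1
  item 17: 6 − 3 = 3
Completed scored items (15 of 18): 3, 4, 5, 4, 4, 3, 5, 3, 2, 5, 1, 3, 5, 3, 1; sum = 51.
Person mean = 51 / 15 ≈ 3.4000
Prorated total = (51 / 15) × 18 = 61.20 (to 2 dp)

61.20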